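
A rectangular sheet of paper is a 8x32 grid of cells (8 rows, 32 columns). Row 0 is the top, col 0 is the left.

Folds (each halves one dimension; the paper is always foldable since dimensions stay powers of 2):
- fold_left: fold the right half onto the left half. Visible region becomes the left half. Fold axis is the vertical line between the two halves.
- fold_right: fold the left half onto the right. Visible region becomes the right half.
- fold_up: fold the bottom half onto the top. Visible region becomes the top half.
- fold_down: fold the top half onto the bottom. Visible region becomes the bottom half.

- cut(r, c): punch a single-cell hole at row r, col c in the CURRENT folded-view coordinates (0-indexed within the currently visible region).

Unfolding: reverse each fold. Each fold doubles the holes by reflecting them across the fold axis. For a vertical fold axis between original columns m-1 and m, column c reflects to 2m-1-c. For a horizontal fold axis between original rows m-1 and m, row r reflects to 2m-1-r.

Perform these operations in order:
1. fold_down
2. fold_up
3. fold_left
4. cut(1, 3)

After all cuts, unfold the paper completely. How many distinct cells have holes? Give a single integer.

Op 1 fold_down: fold axis h@4; visible region now rows[4,8) x cols[0,32) = 4x32
Op 2 fold_up: fold axis h@6; visible region now rows[4,6) x cols[0,32) = 2x32
Op 3 fold_left: fold axis v@16; visible region now rows[4,6) x cols[0,16) = 2x16
Op 4 cut(1, 3): punch at orig (5,3); cuts so far [(5, 3)]; region rows[4,6) x cols[0,16) = 2x16
Unfold 1 (reflect across v@16): 2 holes -> [(5, 3), (5, 28)]
Unfold 2 (reflect across h@6): 4 holes -> [(5, 3), (5, 28), (6, 3), (6, 28)]
Unfold 3 (reflect across h@4): 8 holes -> [(1, 3), (1, 28), (2, 3), (2, 28), (5, 3), (5, 28), (6, 3), (6, 28)]

Answer: 8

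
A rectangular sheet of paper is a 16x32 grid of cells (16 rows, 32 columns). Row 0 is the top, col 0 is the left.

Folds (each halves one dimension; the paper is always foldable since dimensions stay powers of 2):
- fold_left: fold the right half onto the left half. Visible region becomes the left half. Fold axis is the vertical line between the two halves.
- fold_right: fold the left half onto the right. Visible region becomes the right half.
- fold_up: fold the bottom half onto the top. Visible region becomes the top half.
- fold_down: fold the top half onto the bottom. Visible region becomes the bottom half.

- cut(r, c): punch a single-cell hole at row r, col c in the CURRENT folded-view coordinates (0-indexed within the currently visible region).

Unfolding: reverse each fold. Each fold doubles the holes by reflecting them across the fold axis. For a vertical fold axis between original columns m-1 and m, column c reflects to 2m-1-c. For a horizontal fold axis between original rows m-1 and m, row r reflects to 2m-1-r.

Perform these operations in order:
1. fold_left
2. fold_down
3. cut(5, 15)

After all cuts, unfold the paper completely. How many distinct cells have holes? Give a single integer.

Answer: 4

Derivation:
Op 1 fold_left: fold axis v@16; visible region now rows[0,16) x cols[0,16) = 16x16
Op 2 fold_down: fold axis h@8; visible region now rows[8,16) x cols[0,16) = 8x16
Op 3 cut(5, 15): punch at orig (13,15); cuts so far [(13, 15)]; region rows[8,16) x cols[0,16) = 8x16
Unfold 1 (reflect across h@8): 2 holes -> [(2, 15), (13, 15)]
Unfold 2 (reflect across v@16): 4 holes -> [(2, 15), (2, 16), (13, 15), (13, 16)]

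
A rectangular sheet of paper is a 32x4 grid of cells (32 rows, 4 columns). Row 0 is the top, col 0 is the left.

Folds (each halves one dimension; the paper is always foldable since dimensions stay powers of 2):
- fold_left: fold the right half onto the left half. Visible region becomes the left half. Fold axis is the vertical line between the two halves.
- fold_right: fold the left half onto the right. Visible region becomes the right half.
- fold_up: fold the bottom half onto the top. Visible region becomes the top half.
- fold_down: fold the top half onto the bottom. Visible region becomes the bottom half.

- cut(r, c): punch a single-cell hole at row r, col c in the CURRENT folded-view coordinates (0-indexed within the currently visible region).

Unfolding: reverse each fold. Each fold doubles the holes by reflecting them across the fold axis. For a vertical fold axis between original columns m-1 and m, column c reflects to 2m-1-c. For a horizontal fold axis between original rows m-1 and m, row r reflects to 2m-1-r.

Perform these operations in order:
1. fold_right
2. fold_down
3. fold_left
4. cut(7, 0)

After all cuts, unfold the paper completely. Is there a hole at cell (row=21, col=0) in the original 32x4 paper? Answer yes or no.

Answer: no

Derivation:
Op 1 fold_right: fold axis v@2; visible region now rows[0,32) x cols[2,4) = 32x2
Op 2 fold_down: fold axis h@16; visible region now rows[16,32) x cols[2,4) = 16x2
Op 3 fold_left: fold axis v@3; visible region now rows[16,32) x cols[2,3) = 16x1
Op 4 cut(7, 0): punch at orig (23,2); cuts so far [(23, 2)]; region rows[16,32) x cols[2,3) = 16x1
Unfold 1 (reflect across v@3): 2 holes -> [(23, 2), (23, 3)]
Unfold 2 (reflect across h@16): 4 holes -> [(8, 2), (8, 3), (23, 2), (23, 3)]
Unfold 3 (reflect across v@2): 8 holes -> [(8, 0), (8, 1), (8, 2), (8, 3), (23, 0), (23, 1), (23, 2), (23, 3)]
Holes: [(8, 0), (8, 1), (8, 2), (8, 3), (23, 0), (23, 1), (23, 2), (23, 3)]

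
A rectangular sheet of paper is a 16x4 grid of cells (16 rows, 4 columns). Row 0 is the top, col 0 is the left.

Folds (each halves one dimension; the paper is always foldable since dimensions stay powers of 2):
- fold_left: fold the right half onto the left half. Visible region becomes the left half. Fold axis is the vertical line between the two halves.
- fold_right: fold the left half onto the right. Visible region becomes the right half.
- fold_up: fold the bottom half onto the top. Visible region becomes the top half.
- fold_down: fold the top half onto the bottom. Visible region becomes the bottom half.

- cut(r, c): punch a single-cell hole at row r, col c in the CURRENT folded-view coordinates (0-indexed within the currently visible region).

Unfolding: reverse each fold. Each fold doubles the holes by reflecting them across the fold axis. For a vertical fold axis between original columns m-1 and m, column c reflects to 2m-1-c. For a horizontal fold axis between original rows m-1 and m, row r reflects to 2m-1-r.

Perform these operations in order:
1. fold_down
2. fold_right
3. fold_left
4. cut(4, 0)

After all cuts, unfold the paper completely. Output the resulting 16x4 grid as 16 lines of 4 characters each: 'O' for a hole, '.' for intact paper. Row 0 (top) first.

Op 1 fold_down: fold axis h@8; visible region now rows[8,16) x cols[0,4) = 8x4
Op 2 fold_right: fold axis v@2; visible region now rows[8,16) x cols[2,4) = 8x2
Op 3 fold_left: fold axis v@3; visible region now rows[8,16) x cols[2,3) = 8x1
Op 4 cut(4, 0): punch at orig (12,2); cuts so far [(12, 2)]; region rows[8,16) x cols[2,3) = 8x1
Unfold 1 (reflect across v@3): 2 holes -> [(12, 2), (12, 3)]
Unfold 2 (reflect across v@2): 4 holes -> [(12, 0), (12, 1), (12, 2), (12, 3)]
Unfold 3 (reflect across h@8): 8 holes -> [(3, 0), (3, 1), (3, 2), (3, 3), (12, 0), (12, 1), (12, 2), (12, 3)]

Answer: ....
....
....
OOOO
....
....
....
....
....
....
....
....
OOOO
....
....
....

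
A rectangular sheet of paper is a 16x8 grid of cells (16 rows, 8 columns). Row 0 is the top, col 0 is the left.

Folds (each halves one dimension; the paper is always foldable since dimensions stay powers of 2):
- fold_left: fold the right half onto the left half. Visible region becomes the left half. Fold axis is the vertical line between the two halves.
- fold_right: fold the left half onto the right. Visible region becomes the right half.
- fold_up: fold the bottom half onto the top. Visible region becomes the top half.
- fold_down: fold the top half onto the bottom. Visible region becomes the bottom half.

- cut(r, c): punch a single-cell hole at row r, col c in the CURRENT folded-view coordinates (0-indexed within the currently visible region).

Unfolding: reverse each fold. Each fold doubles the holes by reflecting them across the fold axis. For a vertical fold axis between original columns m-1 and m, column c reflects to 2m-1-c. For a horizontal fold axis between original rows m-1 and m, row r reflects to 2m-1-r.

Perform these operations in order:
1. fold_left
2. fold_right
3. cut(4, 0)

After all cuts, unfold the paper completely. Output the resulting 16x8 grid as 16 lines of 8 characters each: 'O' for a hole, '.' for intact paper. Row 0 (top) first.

Answer: ........
........
........
........
.OO..OO.
........
........
........
........
........
........
........
........
........
........
........

Derivation:
Op 1 fold_left: fold axis v@4; visible region now rows[0,16) x cols[0,4) = 16x4
Op 2 fold_right: fold axis v@2; visible region now rows[0,16) x cols[2,4) = 16x2
Op 3 cut(4, 0): punch at orig (4,2); cuts so far [(4, 2)]; region rows[0,16) x cols[2,4) = 16x2
Unfold 1 (reflect across v@2): 2 holes -> [(4, 1), (4, 2)]
Unfold 2 (reflect across v@4): 4 holes -> [(4, 1), (4, 2), (4, 5), (4, 6)]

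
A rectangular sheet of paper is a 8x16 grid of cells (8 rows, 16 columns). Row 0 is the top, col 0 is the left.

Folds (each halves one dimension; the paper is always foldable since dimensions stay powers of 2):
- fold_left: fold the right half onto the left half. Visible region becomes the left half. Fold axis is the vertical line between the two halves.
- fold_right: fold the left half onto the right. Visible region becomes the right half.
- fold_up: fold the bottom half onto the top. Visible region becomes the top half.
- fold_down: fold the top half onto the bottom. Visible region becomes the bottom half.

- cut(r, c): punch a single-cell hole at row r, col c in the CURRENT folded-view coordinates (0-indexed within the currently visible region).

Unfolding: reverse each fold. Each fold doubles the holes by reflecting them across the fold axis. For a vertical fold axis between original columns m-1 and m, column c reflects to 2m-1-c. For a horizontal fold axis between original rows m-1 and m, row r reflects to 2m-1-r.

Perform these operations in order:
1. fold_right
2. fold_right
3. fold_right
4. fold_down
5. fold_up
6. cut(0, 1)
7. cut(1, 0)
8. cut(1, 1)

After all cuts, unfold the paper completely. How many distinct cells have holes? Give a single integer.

Op 1 fold_right: fold axis v@8; visible region now rows[0,8) x cols[8,16) = 8x8
Op 2 fold_right: fold axis v@12; visible region now rows[0,8) x cols[12,16) = 8x4
Op 3 fold_right: fold axis v@14; visible region now rows[0,8) x cols[14,16) = 8x2
Op 4 fold_down: fold axis h@4; visible region now rows[4,8) x cols[14,16) = 4x2
Op 5 fold_up: fold axis h@6; visible region now rows[4,6) x cols[14,16) = 2x2
Op 6 cut(0, 1): punch at orig (4,15); cuts so far [(4, 15)]; region rows[4,6) x cols[14,16) = 2x2
Op 7 cut(1, 0): punch at orig (5,14); cuts so far [(4, 15), (5, 14)]; region rows[4,6) x cols[14,16) = 2x2
Op 8 cut(1, 1): punch at orig (5,15); cuts so far [(4, 15), (5, 14), (5, 15)]; region rows[4,6) x cols[14,16) = 2x2
Unfold 1 (reflect across h@6): 6 holes -> [(4, 15), (5, 14), (5, 15), (6, 14), (6, 15), (7, 15)]
Unfold 2 (reflect across h@4): 12 holes -> [(0, 15), (1, 14), (1, 15), (2, 14), (2, 15), (3, 15), (4, 15), (5, 14), (5, 15), (6, 14), (6, 15), (7, 15)]
Unfold 3 (reflect across v@14): 24 holes -> [(0, 12), (0, 15), (1, 12), (1, 13), (1, 14), (1, 15), (2, 12), (2, 13), (2, 14), (2, 15), (3, 12), (3, 15), (4, 12), (4, 15), (5, 12), (5, 13), (5, 14), (5, 15), (6, 12), (6, 13), (6, 14), (6, 15), (7, 12), (7, 15)]
Unfold 4 (reflect across v@12): 48 holes -> [(0, 8), (0, 11), (0, 12), (0, 15), (1, 8), (1, 9), (1, 10), (1, 11), (1, 12), (1, 13), (1, 14), (1, 15), (2, 8), (2, 9), (2, 10), (2, 11), (2, 12), (2, 13), (2, 14), (2, 15), (3, 8), (3, 11), (3, 12), (3, 15), (4, 8), (4, 11), (4, 12), (4, 15), (5, 8), (5, 9), (5, 10), (5, 11), (5, 12), (5, 13), (5, 14), (5, 15), (6, 8), (6, 9), (6, 10), (6, 11), (6, 12), (6, 13), (6, 14), (6, 15), (7, 8), (7, 11), (7, 12), (7, 15)]
Unfold 5 (reflect across v@8): 96 holes -> [(0, 0), (0, 3), (0, 4), (0, 7), (0, 8), (0, 11), (0, 12), (0, 15), (1, 0), (1, 1), (1, 2), (1, 3), (1, 4), (1, 5), (1, 6), (1, 7), (1, 8), (1, 9), (1, 10), (1, 11), (1, 12), (1, 13), (1, 14), (1, 15), (2, 0), (2, 1), (2, 2), (2, 3), (2, 4), (2, 5), (2, 6), (2, 7), (2, 8), (2, 9), (2, 10), (2, 11), (2, 12), (2, 13), (2, 14), (2, 15), (3, 0), (3, 3), (3, 4), (3, 7), (3, 8), (3, 11), (3, 12), (3, 15), (4, 0), (4, 3), (4, 4), (4, 7), (4, 8), (4, 11), (4, 12), (4, 15), (5, 0), (5, 1), (5, 2), (5, 3), (5, 4), (5, 5), (5, 6), (5, 7), (5, 8), (5, 9), (5, 10), (5, 11), (5, 12), (5, 13), (5, 14), (5, 15), (6, 0), (6, 1), (6, 2), (6, 3), (6, 4), (6, 5), (6, 6), (6, 7), (6, 8), (6, 9), (6, 10), (6, 11), (6, 12), (6, 13), (6, 14), (6, 15), (7, 0), (7, 3), (7, 4), (7, 7), (7, 8), (7, 11), (7, 12), (7, 15)]

Answer: 96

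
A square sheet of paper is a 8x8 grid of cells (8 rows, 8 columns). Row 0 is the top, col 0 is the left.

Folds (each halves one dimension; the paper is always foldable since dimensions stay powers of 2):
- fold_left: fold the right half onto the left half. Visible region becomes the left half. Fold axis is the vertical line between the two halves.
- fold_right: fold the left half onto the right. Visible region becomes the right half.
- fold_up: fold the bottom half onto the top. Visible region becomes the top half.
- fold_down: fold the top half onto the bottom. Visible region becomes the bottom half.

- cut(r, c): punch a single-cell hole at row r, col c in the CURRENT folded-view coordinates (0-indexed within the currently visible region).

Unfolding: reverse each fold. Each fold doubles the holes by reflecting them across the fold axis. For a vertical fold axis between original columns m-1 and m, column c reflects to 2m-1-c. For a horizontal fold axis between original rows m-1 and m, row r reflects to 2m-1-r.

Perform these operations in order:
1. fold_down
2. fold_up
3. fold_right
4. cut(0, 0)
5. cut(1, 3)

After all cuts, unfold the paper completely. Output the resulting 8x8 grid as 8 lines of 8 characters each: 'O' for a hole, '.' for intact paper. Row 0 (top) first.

Answer: ...OO...
O......O
O......O
...OO...
...OO...
O......O
O......O
...OO...

Derivation:
Op 1 fold_down: fold axis h@4; visible region now rows[4,8) x cols[0,8) = 4x8
Op 2 fold_up: fold axis h@6; visible region now rows[4,6) x cols[0,8) = 2x8
Op 3 fold_right: fold axis v@4; visible region now rows[4,6) x cols[4,8) = 2x4
Op 4 cut(0, 0): punch at orig (4,4); cuts so far [(4, 4)]; region rows[4,6) x cols[4,8) = 2x4
Op 5 cut(1, 3): punch at orig (5,7); cuts so far [(4, 4), (5, 7)]; region rows[4,6) x cols[4,8) = 2x4
Unfold 1 (reflect across v@4): 4 holes -> [(4, 3), (4, 4), (5, 0), (5, 7)]
Unfold 2 (reflect across h@6): 8 holes -> [(4, 3), (4, 4), (5, 0), (5, 7), (6, 0), (6, 7), (7, 3), (7, 4)]
Unfold 3 (reflect across h@4): 16 holes -> [(0, 3), (0, 4), (1, 0), (1, 7), (2, 0), (2, 7), (3, 3), (3, 4), (4, 3), (4, 4), (5, 0), (5, 7), (6, 0), (6, 7), (7, 3), (7, 4)]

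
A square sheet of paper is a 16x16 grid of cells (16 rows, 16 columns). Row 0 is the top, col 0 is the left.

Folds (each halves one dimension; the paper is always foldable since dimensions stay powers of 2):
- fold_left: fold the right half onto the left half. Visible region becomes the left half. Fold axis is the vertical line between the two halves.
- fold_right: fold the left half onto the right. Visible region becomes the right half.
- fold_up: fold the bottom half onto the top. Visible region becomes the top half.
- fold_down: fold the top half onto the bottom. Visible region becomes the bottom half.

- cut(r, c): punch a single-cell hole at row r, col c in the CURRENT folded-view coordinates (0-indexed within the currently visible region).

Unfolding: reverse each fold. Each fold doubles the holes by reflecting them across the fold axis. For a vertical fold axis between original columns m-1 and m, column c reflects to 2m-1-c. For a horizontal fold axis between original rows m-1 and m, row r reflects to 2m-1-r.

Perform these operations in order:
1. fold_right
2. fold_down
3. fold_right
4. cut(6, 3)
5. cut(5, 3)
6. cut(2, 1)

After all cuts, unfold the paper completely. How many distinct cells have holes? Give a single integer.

Op 1 fold_right: fold axis v@8; visible region now rows[0,16) x cols[8,16) = 16x8
Op 2 fold_down: fold axis h@8; visible region now rows[8,16) x cols[8,16) = 8x8
Op 3 fold_right: fold axis v@12; visible region now rows[8,16) x cols[12,16) = 8x4
Op 4 cut(6, 3): punch at orig (14,15); cuts so far [(14, 15)]; region rows[8,16) x cols[12,16) = 8x4
Op 5 cut(5, 3): punch at orig (13,15); cuts so far [(13, 15), (14, 15)]; region rows[8,16) x cols[12,16) = 8x4
Op 6 cut(2, 1): punch at orig (10,13); cuts so far [(10, 13), (13, 15), (14, 15)]; region rows[8,16) x cols[12,16) = 8x4
Unfold 1 (reflect across v@12): 6 holes -> [(10, 10), (10, 13), (13, 8), (13, 15), (14, 8), (14, 15)]
Unfold 2 (reflect across h@8): 12 holes -> [(1, 8), (1, 15), (2, 8), (2, 15), (5, 10), (5, 13), (10, 10), (10, 13), (13, 8), (13, 15), (14, 8), (14, 15)]
Unfold 3 (reflect across v@8): 24 holes -> [(1, 0), (1, 7), (1, 8), (1, 15), (2, 0), (2, 7), (2, 8), (2, 15), (5, 2), (5, 5), (5, 10), (5, 13), (10, 2), (10, 5), (10, 10), (10, 13), (13, 0), (13, 7), (13, 8), (13, 15), (14, 0), (14, 7), (14, 8), (14, 15)]

Answer: 24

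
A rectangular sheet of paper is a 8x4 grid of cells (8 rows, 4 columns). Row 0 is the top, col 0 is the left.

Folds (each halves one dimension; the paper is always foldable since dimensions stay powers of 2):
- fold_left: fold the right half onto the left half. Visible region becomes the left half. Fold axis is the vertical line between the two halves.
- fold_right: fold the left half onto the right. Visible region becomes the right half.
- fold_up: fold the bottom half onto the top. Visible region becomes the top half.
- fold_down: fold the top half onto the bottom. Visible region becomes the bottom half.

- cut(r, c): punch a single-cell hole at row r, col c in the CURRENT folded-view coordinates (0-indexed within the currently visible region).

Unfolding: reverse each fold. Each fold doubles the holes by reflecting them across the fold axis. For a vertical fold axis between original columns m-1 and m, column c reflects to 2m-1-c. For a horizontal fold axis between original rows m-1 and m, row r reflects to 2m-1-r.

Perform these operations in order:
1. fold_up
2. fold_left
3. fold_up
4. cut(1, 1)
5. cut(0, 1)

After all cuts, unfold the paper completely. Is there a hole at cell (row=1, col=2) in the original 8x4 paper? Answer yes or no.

Op 1 fold_up: fold axis h@4; visible region now rows[0,4) x cols[0,4) = 4x4
Op 2 fold_left: fold axis v@2; visible region now rows[0,4) x cols[0,2) = 4x2
Op 3 fold_up: fold axis h@2; visible region now rows[0,2) x cols[0,2) = 2x2
Op 4 cut(1, 1): punch at orig (1,1); cuts so far [(1, 1)]; region rows[0,2) x cols[0,2) = 2x2
Op 5 cut(0, 1): punch at orig (0,1); cuts so far [(0, 1), (1, 1)]; region rows[0,2) x cols[0,2) = 2x2
Unfold 1 (reflect across h@2): 4 holes -> [(0, 1), (1, 1), (2, 1), (3, 1)]
Unfold 2 (reflect across v@2): 8 holes -> [(0, 1), (0, 2), (1, 1), (1, 2), (2, 1), (2, 2), (3, 1), (3, 2)]
Unfold 3 (reflect across h@4): 16 holes -> [(0, 1), (0, 2), (1, 1), (1, 2), (2, 1), (2, 2), (3, 1), (3, 2), (4, 1), (4, 2), (5, 1), (5, 2), (6, 1), (6, 2), (7, 1), (7, 2)]
Holes: [(0, 1), (0, 2), (1, 1), (1, 2), (2, 1), (2, 2), (3, 1), (3, 2), (4, 1), (4, 2), (5, 1), (5, 2), (6, 1), (6, 2), (7, 1), (7, 2)]

Answer: yes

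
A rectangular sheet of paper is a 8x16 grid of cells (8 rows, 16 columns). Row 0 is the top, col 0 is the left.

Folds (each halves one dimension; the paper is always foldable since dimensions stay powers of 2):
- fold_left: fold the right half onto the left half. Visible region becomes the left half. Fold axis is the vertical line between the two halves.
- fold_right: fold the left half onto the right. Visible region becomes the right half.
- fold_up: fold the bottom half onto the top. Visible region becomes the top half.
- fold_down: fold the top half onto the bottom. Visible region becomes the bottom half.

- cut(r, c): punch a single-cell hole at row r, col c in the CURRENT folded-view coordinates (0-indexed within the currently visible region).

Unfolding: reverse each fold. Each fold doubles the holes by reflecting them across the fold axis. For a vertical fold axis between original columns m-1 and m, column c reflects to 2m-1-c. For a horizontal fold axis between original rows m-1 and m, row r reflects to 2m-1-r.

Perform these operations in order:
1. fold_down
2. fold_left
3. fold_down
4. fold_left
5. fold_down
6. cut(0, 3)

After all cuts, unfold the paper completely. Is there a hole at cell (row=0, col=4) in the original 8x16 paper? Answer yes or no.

Answer: yes

Derivation:
Op 1 fold_down: fold axis h@4; visible region now rows[4,8) x cols[0,16) = 4x16
Op 2 fold_left: fold axis v@8; visible region now rows[4,8) x cols[0,8) = 4x8
Op 3 fold_down: fold axis h@6; visible region now rows[6,8) x cols[0,8) = 2x8
Op 4 fold_left: fold axis v@4; visible region now rows[6,8) x cols[0,4) = 2x4
Op 5 fold_down: fold axis h@7; visible region now rows[7,8) x cols[0,4) = 1x4
Op 6 cut(0, 3): punch at orig (7,3); cuts so far [(7, 3)]; region rows[7,8) x cols[0,4) = 1x4
Unfold 1 (reflect across h@7): 2 holes -> [(6, 3), (7, 3)]
Unfold 2 (reflect across v@4): 4 holes -> [(6, 3), (6, 4), (7, 3), (7, 4)]
Unfold 3 (reflect across h@6): 8 holes -> [(4, 3), (4, 4), (5, 3), (5, 4), (6, 3), (6, 4), (7, 3), (7, 4)]
Unfold 4 (reflect across v@8): 16 holes -> [(4, 3), (4, 4), (4, 11), (4, 12), (5, 3), (5, 4), (5, 11), (5, 12), (6, 3), (6, 4), (6, 11), (6, 12), (7, 3), (7, 4), (7, 11), (7, 12)]
Unfold 5 (reflect across h@4): 32 holes -> [(0, 3), (0, 4), (0, 11), (0, 12), (1, 3), (1, 4), (1, 11), (1, 12), (2, 3), (2, 4), (2, 11), (2, 12), (3, 3), (3, 4), (3, 11), (3, 12), (4, 3), (4, 4), (4, 11), (4, 12), (5, 3), (5, 4), (5, 11), (5, 12), (6, 3), (6, 4), (6, 11), (6, 12), (7, 3), (7, 4), (7, 11), (7, 12)]
Holes: [(0, 3), (0, 4), (0, 11), (0, 12), (1, 3), (1, 4), (1, 11), (1, 12), (2, 3), (2, 4), (2, 11), (2, 12), (3, 3), (3, 4), (3, 11), (3, 12), (4, 3), (4, 4), (4, 11), (4, 12), (5, 3), (5, 4), (5, 11), (5, 12), (6, 3), (6, 4), (6, 11), (6, 12), (7, 3), (7, 4), (7, 11), (7, 12)]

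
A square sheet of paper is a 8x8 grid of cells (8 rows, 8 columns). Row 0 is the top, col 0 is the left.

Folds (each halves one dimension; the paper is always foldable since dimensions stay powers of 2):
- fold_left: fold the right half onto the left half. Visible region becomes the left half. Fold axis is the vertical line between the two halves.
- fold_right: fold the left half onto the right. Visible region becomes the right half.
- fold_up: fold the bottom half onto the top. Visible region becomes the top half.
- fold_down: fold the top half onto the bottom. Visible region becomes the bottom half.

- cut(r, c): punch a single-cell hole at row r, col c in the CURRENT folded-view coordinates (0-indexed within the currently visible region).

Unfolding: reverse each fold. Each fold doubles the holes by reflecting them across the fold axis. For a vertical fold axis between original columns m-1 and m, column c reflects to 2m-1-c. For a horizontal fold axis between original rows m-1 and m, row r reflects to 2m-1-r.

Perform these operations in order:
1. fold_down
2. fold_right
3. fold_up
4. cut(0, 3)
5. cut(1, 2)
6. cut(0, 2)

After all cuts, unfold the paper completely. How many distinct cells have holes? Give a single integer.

Op 1 fold_down: fold axis h@4; visible region now rows[4,8) x cols[0,8) = 4x8
Op 2 fold_right: fold axis v@4; visible region now rows[4,8) x cols[4,8) = 4x4
Op 3 fold_up: fold axis h@6; visible region now rows[4,6) x cols[4,8) = 2x4
Op 4 cut(0, 3): punch at orig (4,7); cuts so far [(4, 7)]; region rows[4,6) x cols[4,8) = 2x4
Op 5 cut(1, 2): punch at orig (5,6); cuts so far [(4, 7), (5, 6)]; region rows[4,6) x cols[4,8) = 2x4
Op 6 cut(0, 2): punch at orig (4,6); cuts so far [(4, 6), (4, 7), (5, 6)]; region rows[4,6) x cols[4,8) = 2x4
Unfold 1 (reflect across h@6): 6 holes -> [(4, 6), (4, 7), (5, 6), (6, 6), (7, 6), (7, 7)]
Unfold 2 (reflect across v@4): 12 holes -> [(4, 0), (4, 1), (4, 6), (4, 7), (5, 1), (5, 6), (6, 1), (6, 6), (7, 0), (7, 1), (7, 6), (7, 7)]
Unfold 3 (reflect across h@4): 24 holes -> [(0, 0), (0, 1), (0, 6), (0, 7), (1, 1), (1, 6), (2, 1), (2, 6), (3, 0), (3, 1), (3, 6), (3, 7), (4, 0), (4, 1), (4, 6), (4, 7), (5, 1), (5, 6), (6, 1), (6, 6), (7, 0), (7, 1), (7, 6), (7, 7)]

Answer: 24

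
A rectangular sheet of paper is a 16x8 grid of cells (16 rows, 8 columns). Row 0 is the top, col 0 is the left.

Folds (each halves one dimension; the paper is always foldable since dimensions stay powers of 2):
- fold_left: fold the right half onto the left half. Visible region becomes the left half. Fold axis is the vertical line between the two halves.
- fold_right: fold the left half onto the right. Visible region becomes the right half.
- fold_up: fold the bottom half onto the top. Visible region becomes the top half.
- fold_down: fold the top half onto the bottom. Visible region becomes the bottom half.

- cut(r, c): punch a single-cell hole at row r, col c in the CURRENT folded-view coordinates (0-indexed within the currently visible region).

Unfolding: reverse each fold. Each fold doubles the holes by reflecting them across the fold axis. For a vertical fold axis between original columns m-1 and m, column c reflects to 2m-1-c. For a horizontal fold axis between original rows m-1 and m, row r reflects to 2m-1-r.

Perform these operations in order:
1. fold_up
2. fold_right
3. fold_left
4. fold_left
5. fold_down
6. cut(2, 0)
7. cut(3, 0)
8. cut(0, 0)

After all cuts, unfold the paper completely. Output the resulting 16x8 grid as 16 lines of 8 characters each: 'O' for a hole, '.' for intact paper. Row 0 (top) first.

Op 1 fold_up: fold axis h@8; visible region now rows[0,8) x cols[0,8) = 8x8
Op 2 fold_right: fold axis v@4; visible region now rows[0,8) x cols[4,8) = 8x4
Op 3 fold_left: fold axis v@6; visible region now rows[0,8) x cols[4,6) = 8x2
Op 4 fold_left: fold axis v@5; visible region now rows[0,8) x cols[4,5) = 8x1
Op 5 fold_down: fold axis h@4; visible region now rows[4,8) x cols[4,5) = 4x1
Op 6 cut(2, 0): punch at orig (6,4); cuts so far [(6, 4)]; region rows[4,8) x cols[4,5) = 4x1
Op 7 cut(3, 0): punch at orig (7,4); cuts so far [(6, 4), (7, 4)]; region rows[4,8) x cols[4,5) = 4x1
Op 8 cut(0, 0): punch at orig (4,4); cuts so far [(4, 4), (6, 4), (7, 4)]; region rows[4,8) x cols[4,5) = 4x1
Unfold 1 (reflect across h@4): 6 holes -> [(0, 4), (1, 4), (3, 4), (4, 4), (6, 4), (7, 4)]
Unfold 2 (reflect across v@5): 12 holes -> [(0, 4), (0, 5), (1, 4), (1, 5), (3, 4), (3, 5), (4, 4), (4, 5), (6, 4), (6, 5), (7, 4), (7, 5)]
Unfold 3 (reflect across v@6): 24 holes -> [(0, 4), (0, 5), (0, 6), (0, 7), (1, 4), (1, 5), (1, 6), (1, 7), (3, 4), (3, 5), (3, 6), (3, 7), (4, 4), (4, 5), (4, 6), (4, 7), (6, 4), (6, 5), (6, 6), (6, 7), (7, 4), (7, 5), (7, 6), (7, 7)]
Unfold 4 (reflect across v@4): 48 holes -> [(0, 0), (0, 1), (0, 2), (0, 3), (0, 4), (0, 5), (0, 6), (0, 7), (1, 0), (1, 1), (1, 2), (1, 3), (1, 4), (1, 5), (1, 6), (1, 7), (3, 0), (3, 1), (3, 2), (3, 3), (3, 4), (3, 5), (3, 6), (3, 7), (4, 0), (4, 1), (4, 2), (4, 3), (4, 4), (4, 5), (4, 6), (4, 7), (6, 0), (6, 1), (6, 2), (6, 3), (6, 4), (6, 5), (6, 6), (6, 7), (7, 0), (7, 1), (7, 2), (7, 3), (7, 4), (7, 5), (7, 6), (7, 7)]
Unfold 5 (reflect across h@8): 96 holes -> [(0, 0), (0, 1), (0, 2), (0, 3), (0, 4), (0, 5), (0, 6), (0, 7), (1, 0), (1, 1), (1, 2), (1, 3), (1, 4), (1, 5), (1, 6), (1, 7), (3, 0), (3, 1), (3, 2), (3, 3), (3, 4), (3, 5), (3, 6), (3, 7), (4, 0), (4, 1), (4, 2), (4, 3), (4, 4), (4, 5), (4, 6), (4, 7), (6, 0), (6, 1), (6, 2), (6, 3), (6, 4), (6, 5), (6, 6), (6, 7), (7, 0), (7, 1), (7, 2), (7, 3), (7, 4), (7, 5), (7, 6), (7, 7), (8, 0), (8, 1), (8, 2), (8, 3), (8, 4), (8, 5), (8, 6), (8, 7), (9, 0), (9, 1), (9, 2), (9, 3), (9, 4), (9, 5), (9, 6), (9, 7), (11, 0), (11, 1), (11, 2), (11, 3), (11, 4), (11, 5), (11, 6), (11, 7), (12, 0), (12, 1), (12, 2), (12, 3), (12, 4), (12, 5), (12, 6), (12, 7), (14, 0), (14, 1), (14, 2), (14, 3), (14, 4), (14, 5), (14, 6), (14, 7), (15, 0), (15, 1), (15, 2), (15, 3), (15, 4), (15, 5), (15, 6), (15, 7)]

Answer: OOOOOOOO
OOOOOOOO
........
OOOOOOOO
OOOOOOOO
........
OOOOOOOO
OOOOOOOO
OOOOOOOO
OOOOOOOO
........
OOOOOOOO
OOOOOOOO
........
OOOOOOOO
OOOOOOOO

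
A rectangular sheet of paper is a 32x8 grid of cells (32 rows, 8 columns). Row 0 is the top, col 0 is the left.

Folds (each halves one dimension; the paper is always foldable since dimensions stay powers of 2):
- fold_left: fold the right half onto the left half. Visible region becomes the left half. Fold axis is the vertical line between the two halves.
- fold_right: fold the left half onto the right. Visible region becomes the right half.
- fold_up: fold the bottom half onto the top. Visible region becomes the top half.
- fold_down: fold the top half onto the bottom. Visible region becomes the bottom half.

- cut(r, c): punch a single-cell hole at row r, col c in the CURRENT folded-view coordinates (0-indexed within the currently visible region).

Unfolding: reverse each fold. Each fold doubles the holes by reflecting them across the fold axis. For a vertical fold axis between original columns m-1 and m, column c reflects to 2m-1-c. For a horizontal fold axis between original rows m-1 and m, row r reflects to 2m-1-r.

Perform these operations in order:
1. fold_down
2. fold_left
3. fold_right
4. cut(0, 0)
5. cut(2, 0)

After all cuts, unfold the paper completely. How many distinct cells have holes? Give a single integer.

Answer: 16

Derivation:
Op 1 fold_down: fold axis h@16; visible region now rows[16,32) x cols[0,8) = 16x8
Op 2 fold_left: fold axis v@4; visible region now rows[16,32) x cols[0,4) = 16x4
Op 3 fold_right: fold axis v@2; visible region now rows[16,32) x cols[2,4) = 16x2
Op 4 cut(0, 0): punch at orig (16,2); cuts so far [(16, 2)]; region rows[16,32) x cols[2,4) = 16x2
Op 5 cut(2, 0): punch at orig (18,2); cuts so far [(16, 2), (18, 2)]; region rows[16,32) x cols[2,4) = 16x2
Unfold 1 (reflect across v@2): 4 holes -> [(16, 1), (16, 2), (18, 1), (18, 2)]
Unfold 2 (reflect across v@4): 8 holes -> [(16, 1), (16, 2), (16, 5), (16, 6), (18, 1), (18, 2), (18, 5), (18, 6)]
Unfold 3 (reflect across h@16): 16 holes -> [(13, 1), (13, 2), (13, 5), (13, 6), (15, 1), (15, 2), (15, 5), (15, 6), (16, 1), (16, 2), (16, 5), (16, 6), (18, 1), (18, 2), (18, 5), (18, 6)]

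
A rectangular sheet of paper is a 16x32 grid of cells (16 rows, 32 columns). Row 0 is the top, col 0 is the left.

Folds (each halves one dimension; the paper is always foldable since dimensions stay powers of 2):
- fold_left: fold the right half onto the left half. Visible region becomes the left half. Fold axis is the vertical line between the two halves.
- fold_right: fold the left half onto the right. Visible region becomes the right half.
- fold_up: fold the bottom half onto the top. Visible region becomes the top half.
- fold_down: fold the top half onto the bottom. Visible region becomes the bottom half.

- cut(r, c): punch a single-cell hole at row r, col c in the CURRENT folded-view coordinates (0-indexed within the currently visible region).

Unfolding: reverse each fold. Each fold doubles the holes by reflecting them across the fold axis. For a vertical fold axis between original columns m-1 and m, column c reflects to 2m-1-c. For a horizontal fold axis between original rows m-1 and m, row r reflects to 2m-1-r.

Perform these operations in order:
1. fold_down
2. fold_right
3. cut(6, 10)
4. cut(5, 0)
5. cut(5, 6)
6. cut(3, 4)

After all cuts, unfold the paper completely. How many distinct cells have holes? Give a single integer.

Answer: 16

Derivation:
Op 1 fold_down: fold axis h@8; visible region now rows[8,16) x cols[0,32) = 8x32
Op 2 fold_right: fold axis v@16; visible region now rows[8,16) x cols[16,32) = 8x16
Op 3 cut(6, 10): punch at orig (14,26); cuts so far [(14, 26)]; region rows[8,16) x cols[16,32) = 8x16
Op 4 cut(5, 0): punch at orig (13,16); cuts so far [(13, 16), (14, 26)]; region rows[8,16) x cols[16,32) = 8x16
Op 5 cut(5, 6): punch at orig (13,22); cuts so far [(13, 16), (13, 22), (14, 26)]; region rows[8,16) x cols[16,32) = 8x16
Op 6 cut(3, 4): punch at orig (11,20); cuts so far [(11, 20), (13, 16), (13, 22), (14, 26)]; region rows[8,16) x cols[16,32) = 8x16
Unfold 1 (reflect across v@16): 8 holes -> [(11, 11), (11, 20), (13, 9), (13, 15), (13, 16), (13, 22), (14, 5), (14, 26)]
Unfold 2 (reflect across h@8): 16 holes -> [(1, 5), (1, 26), (2, 9), (2, 15), (2, 16), (2, 22), (4, 11), (4, 20), (11, 11), (11, 20), (13, 9), (13, 15), (13, 16), (13, 22), (14, 5), (14, 26)]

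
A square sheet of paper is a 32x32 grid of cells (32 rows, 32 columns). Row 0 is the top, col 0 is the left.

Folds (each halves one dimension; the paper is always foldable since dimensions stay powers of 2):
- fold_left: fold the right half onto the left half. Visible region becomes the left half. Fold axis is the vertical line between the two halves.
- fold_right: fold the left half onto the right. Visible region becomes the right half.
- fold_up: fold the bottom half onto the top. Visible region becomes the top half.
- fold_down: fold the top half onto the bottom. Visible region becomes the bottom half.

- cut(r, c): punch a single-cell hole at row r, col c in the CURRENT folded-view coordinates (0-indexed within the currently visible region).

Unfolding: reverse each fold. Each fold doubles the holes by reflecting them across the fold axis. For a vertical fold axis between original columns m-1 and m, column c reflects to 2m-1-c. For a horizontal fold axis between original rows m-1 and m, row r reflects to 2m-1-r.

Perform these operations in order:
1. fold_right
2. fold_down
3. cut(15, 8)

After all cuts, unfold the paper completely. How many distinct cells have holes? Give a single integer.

Op 1 fold_right: fold axis v@16; visible region now rows[0,32) x cols[16,32) = 32x16
Op 2 fold_down: fold axis h@16; visible region now rows[16,32) x cols[16,32) = 16x16
Op 3 cut(15, 8): punch at orig (31,24); cuts so far [(31, 24)]; region rows[16,32) x cols[16,32) = 16x16
Unfold 1 (reflect across h@16): 2 holes -> [(0, 24), (31, 24)]
Unfold 2 (reflect across v@16): 4 holes -> [(0, 7), (0, 24), (31, 7), (31, 24)]

Answer: 4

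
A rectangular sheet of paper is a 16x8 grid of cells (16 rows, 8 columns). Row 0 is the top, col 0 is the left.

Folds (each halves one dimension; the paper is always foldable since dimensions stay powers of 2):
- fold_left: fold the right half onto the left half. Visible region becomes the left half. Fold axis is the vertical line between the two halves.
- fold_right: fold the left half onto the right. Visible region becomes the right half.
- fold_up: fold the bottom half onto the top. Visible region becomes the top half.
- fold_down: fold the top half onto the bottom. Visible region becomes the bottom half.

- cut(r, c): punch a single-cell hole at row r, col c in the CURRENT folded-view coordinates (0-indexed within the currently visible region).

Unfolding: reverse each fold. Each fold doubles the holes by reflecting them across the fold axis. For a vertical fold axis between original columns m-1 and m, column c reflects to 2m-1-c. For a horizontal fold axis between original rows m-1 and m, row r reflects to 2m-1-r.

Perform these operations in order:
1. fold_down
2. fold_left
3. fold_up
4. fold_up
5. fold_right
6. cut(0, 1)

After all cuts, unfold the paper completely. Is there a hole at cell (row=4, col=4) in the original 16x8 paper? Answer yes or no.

Op 1 fold_down: fold axis h@8; visible region now rows[8,16) x cols[0,8) = 8x8
Op 2 fold_left: fold axis v@4; visible region now rows[8,16) x cols[0,4) = 8x4
Op 3 fold_up: fold axis h@12; visible region now rows[8,12) x cols[0,4) = 4x4
Op 4 fold_up: fold axis h@10; visible region now rows[8,10) x cols[0,4) = 2x4
Op 5 fold_right: fold axis v@2; visible region now rows[8,10) x cols[2,4) = 2x2
Op 6 cut(0, 1): punch at orig (8,3); cuts so far [(8, 3)]; region rows[8,10) x cols[2,4) = 2x2
Unfold 1 (reflect across v@2): 2 holes -> [(8, 0), (8, 3)]
Unfold 2 (reflect across h@10): 4 holes -> [(8, 0), (8, 3), (11, 0), (11, 3)]
Unfold 3 (reflect across h@12): 8 holes -> [(8, 0), (8, 3), (11, 0), (11, 3), (12, 0), (12, 3), (15, 0), (15, 3)]
Unfold 4 (reflect across v@4): 16 holes -> [(8, 0), (8, 3), (8, 4), (8, 7), (11, 0), (11, 3), (11, 4), (11, 7), (12, 0), (12, 3), (12, 4), (12, 7), (15, 0), (15, 3), (15, 4), (15, 7)]
Unfold 5 (reflect across h@8): 32 holes -> [(0, 0), (0, 3), (0, 4), (0, 7), (3, 0), (3, 3), (3, 4), (3, 7), (4, 0), (4, 3), (4, 4), (4, 7), (7, 0), (7, 3), (7, 4), (7, 7), (8, 0), (8, 3), (8, 4), (8, 7), (11, 0), (11, 3), (11, 4), (11, 7), (12, 0), (12, 3), (12, 4), (12, 7), (15, 0), (15, 3), (15, 4), (15, 7)]
Holes: [(0, 0), (0, 3), (0, 4), (0, 7), (3, 0), (3, 3), (3, 4), (3, 7), (4, 0), (4, 3), (4, 4), (4, 7), (7, 0), (7, 3), (7, 4), (7, 7), (8, 0), (8, 3), (8, 4), (8, 7), (11, 0), (11, 3), (11, 4), (11, 7), (12, 0), (12, 3), (12, 4), (12, 7), (15, 0), (15, 3), (15, 4), (15, 7)]

Answer: yes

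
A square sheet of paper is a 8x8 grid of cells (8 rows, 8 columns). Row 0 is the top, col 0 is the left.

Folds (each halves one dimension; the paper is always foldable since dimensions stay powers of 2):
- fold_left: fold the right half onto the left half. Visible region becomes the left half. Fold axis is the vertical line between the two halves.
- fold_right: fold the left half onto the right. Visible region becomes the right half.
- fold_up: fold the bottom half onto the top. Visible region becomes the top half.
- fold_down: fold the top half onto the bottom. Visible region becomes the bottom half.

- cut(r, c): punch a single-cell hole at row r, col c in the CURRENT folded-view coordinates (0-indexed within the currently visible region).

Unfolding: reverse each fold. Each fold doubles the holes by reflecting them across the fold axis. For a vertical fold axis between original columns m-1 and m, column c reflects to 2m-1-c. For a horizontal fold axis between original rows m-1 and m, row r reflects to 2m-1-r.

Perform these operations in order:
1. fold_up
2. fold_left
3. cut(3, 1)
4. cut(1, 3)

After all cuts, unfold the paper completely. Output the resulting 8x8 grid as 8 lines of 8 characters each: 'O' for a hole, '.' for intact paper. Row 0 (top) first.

Answer: ........
...OO...
........
.O....O.
.O....O.
........
...OO...
........

Derivation:
Op 1 fold_up: fold axis h@4; visible region now rows[0,4) x cols[0,8) = 4x8
Op 2 fold_left: fold axis v@4; visible region now rows[0,4) x cols[0,4) = 4x4
Op 3 cut(3, 1): punch at orig (3,1); cuts so far [(3, 1)]; region rows[0,4) x cols[0,4) = 4x4
Op 4 cut(1, 3): punch at orig (1,3); cuts so far [(1, 3), (3, 1)]; region rows[0,4) x cols[0,4) = 4x4
Unfold 1 (reflect across v@4): 4 holes -> [(1, 3), (1, 4), (3, 1), (3, 6)]
Unfold 2 (reflect across h@4): 8 holes -> [(1, 3), (1, 4), (3, 1), (3, 6), (4, 1), (4, 6), (6, 3), (6, 4)]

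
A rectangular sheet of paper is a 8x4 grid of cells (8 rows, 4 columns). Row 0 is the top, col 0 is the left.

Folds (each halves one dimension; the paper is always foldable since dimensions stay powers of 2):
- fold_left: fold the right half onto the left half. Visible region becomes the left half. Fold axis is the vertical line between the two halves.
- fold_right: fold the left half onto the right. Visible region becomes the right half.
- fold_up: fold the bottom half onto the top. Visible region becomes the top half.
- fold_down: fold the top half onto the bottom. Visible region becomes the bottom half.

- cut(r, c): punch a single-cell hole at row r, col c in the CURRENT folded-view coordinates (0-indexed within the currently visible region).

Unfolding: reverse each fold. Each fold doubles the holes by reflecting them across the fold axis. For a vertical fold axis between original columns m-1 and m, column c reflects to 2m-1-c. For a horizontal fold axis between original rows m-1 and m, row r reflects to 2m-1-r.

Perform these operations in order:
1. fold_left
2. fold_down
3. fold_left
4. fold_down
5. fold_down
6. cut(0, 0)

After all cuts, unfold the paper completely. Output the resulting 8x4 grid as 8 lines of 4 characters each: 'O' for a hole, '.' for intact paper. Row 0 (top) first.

Op 1 fold_left: fold axis v@2; visible region now rows[0,8) x cols[0,2) = 8x2
Op 2 fold_down: fold axis h@4; visible region now rows[4,8) x cols[0,2) = 4x2
Op 3 fold_left: fold axis v@1; visible region now rows[4,8) x cols[0,1) = 4x1
Op 4 fold_down: fold axis h@6; visible region now rows[6,8) x cols[0,1) = 2x1
Op 5 fold_down: fold axis h@7; visible region now rows[7,8) x cols[0,1) = 1x1
Op 6 cut(0, 0): punch at orig (7,0); cuts so far [(7, 0)]; region rows[7,8) x cols[0,1) = 1x1
Unfold 1 (reflect across h@7): 2 holes -> [(6, 0), (7, 0)]
Unfold 2 (reflect across h@6): 4 holes -> [(4, 0), (5, 0), (6, 0), (7, 0)]
Unfold 3 (reflect across v@1): 8 holes -> [(4, 0), (4, 1), (5, 0), (5, 1), (6, 0), (6, 1), (7, 0), (7, 1)]
Unfold 4 (reflect across h@4): 16 holes -> [(0, 0), (0, 1), (1, 0), (1, 1), (2, 0), (2, 1), (3, 0), (3, 1), (4, 0), (4, 1), (5, 0), (5, 1), (6, 0), (6, 1), (7, 0), (7, 1)]
Unfold 5 (reflect across v@2): 32 holes -> [(0, 0), (0, 1), (0, 2), (0, 3), (1, 0), (1, 1), (1, 2), (1, 3), (2, 0), (2, 1), (2, 2), (2, 3), (3, 0), (3, 1), (3, 2), (3, 3), (4, 0), (4, 1), (4, 2), (4, 3), (5, 0), (5, 1), (5, 2), (5, 3), (6, 0), (6, 1), (6, 2), (6, 3), (7, 0), (7, 1), (7, 2), (7, 3)]

Answer: OOOO
OOOO
OOOO
OOOO
OOOO
OOOO
OOOO
OOOO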